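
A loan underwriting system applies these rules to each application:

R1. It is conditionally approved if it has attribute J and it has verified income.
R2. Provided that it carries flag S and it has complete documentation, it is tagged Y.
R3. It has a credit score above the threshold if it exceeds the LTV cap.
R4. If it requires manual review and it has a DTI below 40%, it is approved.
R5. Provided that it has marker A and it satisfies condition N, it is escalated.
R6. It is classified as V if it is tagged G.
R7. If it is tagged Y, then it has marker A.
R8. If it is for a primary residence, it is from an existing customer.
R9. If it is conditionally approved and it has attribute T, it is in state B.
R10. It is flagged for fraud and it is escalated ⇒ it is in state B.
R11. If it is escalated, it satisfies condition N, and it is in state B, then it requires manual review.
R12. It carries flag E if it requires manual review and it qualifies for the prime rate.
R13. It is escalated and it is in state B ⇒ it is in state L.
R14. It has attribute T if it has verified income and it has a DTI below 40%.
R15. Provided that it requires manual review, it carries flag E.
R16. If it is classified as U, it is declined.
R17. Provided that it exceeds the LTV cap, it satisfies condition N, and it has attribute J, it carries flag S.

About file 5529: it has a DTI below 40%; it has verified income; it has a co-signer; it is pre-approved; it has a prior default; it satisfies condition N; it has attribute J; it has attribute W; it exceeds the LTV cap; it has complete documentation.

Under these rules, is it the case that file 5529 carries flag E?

Yes

By R1 (it has attribute J, it has verified income): it is conditionally approved.
By R14 (it has verified income, it has a DTI below 40%): it has attribute T.
By R17 (it exceeds the LTV cap, it satisfies condition N, it has attribute J): it carries flag S.
By R2 (it carries flag S, it has complete documentation): it is tagged Y.
By R7 (it is tagged Y): it has marker A.
By R9 (it is conditionally approved, it has attribute T): it is in state B.
By R5 (it has marker A, it satisfies condition N): it is escalated.
By R11 (it is escalated, it satisfies condition N, it is in state B): it requires manual review.
By R15 (it requires manual review): it carries flag E.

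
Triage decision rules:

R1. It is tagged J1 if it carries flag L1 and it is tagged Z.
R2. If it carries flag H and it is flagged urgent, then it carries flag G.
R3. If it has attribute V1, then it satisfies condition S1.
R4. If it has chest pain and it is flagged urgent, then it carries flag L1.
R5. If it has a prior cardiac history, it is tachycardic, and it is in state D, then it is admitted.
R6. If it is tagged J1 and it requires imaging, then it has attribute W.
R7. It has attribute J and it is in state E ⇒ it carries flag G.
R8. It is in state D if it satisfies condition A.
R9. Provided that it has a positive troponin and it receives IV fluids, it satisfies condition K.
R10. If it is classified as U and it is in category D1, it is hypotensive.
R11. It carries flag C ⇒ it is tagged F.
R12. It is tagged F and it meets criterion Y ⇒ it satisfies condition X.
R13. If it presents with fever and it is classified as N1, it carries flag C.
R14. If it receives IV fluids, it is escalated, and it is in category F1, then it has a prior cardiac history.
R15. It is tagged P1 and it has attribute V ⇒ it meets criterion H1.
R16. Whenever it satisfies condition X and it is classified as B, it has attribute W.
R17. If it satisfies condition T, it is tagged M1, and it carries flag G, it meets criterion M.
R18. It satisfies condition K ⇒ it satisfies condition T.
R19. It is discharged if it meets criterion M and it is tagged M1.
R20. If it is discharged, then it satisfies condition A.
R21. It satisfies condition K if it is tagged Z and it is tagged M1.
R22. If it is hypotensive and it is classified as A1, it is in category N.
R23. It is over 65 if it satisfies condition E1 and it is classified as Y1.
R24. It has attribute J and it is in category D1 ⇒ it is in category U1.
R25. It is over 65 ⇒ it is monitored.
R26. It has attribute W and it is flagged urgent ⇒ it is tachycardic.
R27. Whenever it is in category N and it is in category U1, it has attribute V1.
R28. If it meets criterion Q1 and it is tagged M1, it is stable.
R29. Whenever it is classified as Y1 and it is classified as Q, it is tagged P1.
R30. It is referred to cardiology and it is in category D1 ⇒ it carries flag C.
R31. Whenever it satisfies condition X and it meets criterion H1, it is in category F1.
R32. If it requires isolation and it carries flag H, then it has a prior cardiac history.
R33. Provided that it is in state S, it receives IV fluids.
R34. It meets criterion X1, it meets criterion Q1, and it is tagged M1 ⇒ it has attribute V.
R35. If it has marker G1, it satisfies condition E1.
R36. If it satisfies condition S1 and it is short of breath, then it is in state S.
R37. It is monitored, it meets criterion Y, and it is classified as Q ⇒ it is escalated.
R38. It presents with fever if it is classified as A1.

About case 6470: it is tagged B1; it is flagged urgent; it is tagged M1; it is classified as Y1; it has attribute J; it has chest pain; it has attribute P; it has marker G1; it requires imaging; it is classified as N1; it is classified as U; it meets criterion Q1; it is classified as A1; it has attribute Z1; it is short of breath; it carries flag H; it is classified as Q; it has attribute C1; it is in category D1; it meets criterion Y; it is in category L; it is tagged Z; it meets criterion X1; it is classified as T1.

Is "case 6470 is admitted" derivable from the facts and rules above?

Yes

By R2 (it carries flag H, it is flagged urgent): it carries flag G.
By R4 (it has chest pain, it is flagged urgent): it carries flag L1.
By R10 (it is classified as U, it is in category D1): it is hypotensive.
By R21 (it is tagged Z, it is tagged M1): it satisfies condition K.
By R22 (it is hypotensive, it is classified as A1): it is in category N.
By R24 (it has attribute J, it is in category D1): it is in category U1.
By R27 (it is in category N, it is in category U1): it has attribute V1.
By R29 (it is classified as Y1, it is classified as Q): it is tagged P1.
By R34 (it meets criterion X1, it meets criterion Q1, it is tagged M1): it has attribute V.
By R35 (it has marker G1): it satisfies condition E1.
By R38 (it is classified as A1): it presents with fever.
By R1 (it carries flag L1, it is tagged Z): it is tagged J1.
By R3 (it has attribute V1): it satisfies condition S1.
By R6 (it is tagged J1, it requires imaging): it has attribute W.
By R13 (it presents with fever, it is classified as N1): it carries flag C.
By R15 (it is tagged P1, it has attribute V): it meets criterion H1.
By R18 (it satisfies condition K): it satisfies condition T.
By R23 (it satisfies condition E1, it is classified as Y1): it is over 65.
By R25 (it is over 65): it is monitored.
By R26 (it has attribute W, it is flagged urgent): it is tachycardic.
By R36 (it satisfies condition S1, it is short of breath): it is in state S.
By R37 (it is monitored, it meets criterion Y, it is classified as Q): it is escalated.
By R11 (it carries flag C): it is tagged F.
By R12 (it is tagged F, it meets criterion Y): it satisfies condition X.
By R17 (it satisfies condition T, it is tagged M1, it carries flag G): it meets criterion M.
By R19 (it meets criterion M, it is tagged M1): it is discharged.
By R20 (it is discharged): it satisfies condition A.
By R31 (it satisfies condition X, it meets criterion H1): it is in category F1.
By R33 (it is in state S): it receives IV fluids.
By R8 (it satisfies condition A): it is in state D.
By R14 (it receives IV fluids, it is escalated, it is in category F1): it has a prior cardiac history.
By R5 (it has a prior cardiac history, it is tachycardic, it is in state D): it is admitted.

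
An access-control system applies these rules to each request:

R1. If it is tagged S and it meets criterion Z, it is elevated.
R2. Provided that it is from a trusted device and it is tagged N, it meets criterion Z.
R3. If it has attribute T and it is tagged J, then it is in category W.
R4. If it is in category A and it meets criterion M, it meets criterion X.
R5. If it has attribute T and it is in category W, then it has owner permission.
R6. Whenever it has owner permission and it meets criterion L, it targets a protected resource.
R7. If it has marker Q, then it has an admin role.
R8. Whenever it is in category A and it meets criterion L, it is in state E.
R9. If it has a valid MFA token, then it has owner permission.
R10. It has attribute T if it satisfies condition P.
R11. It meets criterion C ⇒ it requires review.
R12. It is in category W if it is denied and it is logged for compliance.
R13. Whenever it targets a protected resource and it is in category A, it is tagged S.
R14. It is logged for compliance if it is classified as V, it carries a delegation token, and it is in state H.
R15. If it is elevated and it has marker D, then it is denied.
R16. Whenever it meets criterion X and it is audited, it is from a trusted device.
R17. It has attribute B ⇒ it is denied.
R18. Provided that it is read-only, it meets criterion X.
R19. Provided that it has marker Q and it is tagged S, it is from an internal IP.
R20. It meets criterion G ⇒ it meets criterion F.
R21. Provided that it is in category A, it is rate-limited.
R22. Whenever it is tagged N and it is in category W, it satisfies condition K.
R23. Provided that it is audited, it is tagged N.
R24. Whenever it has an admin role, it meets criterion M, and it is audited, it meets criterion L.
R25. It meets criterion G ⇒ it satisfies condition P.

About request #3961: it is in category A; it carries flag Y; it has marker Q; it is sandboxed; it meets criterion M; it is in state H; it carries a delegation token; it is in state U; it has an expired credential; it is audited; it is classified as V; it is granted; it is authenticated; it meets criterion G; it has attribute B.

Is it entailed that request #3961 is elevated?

By R4 (it is in category A, it meets criterion M): it meets criterion X.
By R7 (it has marker Q): it has an admin role.
By R14 (it is classified as V, it carries a delegation token, it is in state H): it is logged for compliance.
By R16 (it meets criterion X, it is audited): it is from a trusted device.
By R17 (it has attribute B): it is denied.
By R23 (it is audited): it is tagged N.
By R24 (it has an admin role, it meets criterion M, it is audited): it meets criterion L.
By R25 (it meets criterion G): it satisfies condition P.
By R2 (it is from a trusted device, it is tagged N): it meets criterion Z.
By R10 (it satisfies condition P): it has attribute T.
By R12 (it is denied, it is logged for compliance): it is in category W.
By R5 (it has attribute T, it is in category W): it has owner permission.
By R6 (it has owner permission, it meets criterion L): it targets a protected resource.
By R13 (it targets a protected resource, it is in category A): it is tagged S.
By R1 (it is tagged S, it meets criterion Z): it is elevated.

Yes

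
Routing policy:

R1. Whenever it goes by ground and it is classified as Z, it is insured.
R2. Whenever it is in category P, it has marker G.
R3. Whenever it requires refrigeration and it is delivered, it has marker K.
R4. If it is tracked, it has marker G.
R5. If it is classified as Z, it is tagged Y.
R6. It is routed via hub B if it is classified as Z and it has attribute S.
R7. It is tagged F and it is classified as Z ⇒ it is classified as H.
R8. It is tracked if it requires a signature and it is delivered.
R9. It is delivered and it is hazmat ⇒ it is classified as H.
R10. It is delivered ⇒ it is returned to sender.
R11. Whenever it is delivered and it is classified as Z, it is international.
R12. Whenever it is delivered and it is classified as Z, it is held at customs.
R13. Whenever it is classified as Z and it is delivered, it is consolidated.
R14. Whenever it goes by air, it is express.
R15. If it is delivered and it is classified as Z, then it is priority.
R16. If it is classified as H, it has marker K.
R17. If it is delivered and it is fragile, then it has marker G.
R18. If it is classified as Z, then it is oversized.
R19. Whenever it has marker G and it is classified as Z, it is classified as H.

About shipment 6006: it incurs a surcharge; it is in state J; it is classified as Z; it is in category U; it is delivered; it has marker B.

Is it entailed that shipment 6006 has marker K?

No

Forward chaining from the given facts derives: is tagged Y, is returned to sender, is international, is held at customs, is consolidated, is priority, is oversized.
Rules concluding "it has marker K": R3 needs "it requires refrigeration"; R16 needs "it is classified as H" — none of these are established.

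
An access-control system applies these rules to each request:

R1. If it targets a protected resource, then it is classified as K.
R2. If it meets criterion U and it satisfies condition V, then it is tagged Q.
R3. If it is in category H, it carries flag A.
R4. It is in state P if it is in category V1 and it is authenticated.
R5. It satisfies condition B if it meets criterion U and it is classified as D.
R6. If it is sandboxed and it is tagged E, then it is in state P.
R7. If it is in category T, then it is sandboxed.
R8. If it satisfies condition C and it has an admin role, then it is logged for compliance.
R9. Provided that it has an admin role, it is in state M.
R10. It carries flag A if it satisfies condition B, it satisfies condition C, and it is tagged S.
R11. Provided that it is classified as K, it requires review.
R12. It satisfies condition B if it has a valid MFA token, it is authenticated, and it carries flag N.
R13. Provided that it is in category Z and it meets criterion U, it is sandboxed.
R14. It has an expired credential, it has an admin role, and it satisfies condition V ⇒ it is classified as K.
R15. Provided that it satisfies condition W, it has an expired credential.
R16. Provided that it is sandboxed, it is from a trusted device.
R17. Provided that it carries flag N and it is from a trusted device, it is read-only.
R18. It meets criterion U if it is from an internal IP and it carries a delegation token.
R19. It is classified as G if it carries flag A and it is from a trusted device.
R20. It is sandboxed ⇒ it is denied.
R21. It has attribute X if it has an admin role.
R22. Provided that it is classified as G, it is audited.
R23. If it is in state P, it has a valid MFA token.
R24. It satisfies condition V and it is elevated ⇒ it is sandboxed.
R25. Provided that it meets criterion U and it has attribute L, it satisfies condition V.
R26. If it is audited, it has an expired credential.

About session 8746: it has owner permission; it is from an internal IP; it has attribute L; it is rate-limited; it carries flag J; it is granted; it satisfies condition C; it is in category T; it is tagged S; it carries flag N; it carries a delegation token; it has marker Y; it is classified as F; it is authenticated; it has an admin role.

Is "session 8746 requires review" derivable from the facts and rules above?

Forward chaining from the given facts derives: is sandboxed, is logged for compliance, is in state M, is from a trusted device, is read-only, meets criterion U, is denied, has attribute X, satisfies condition V, is tagged Q.
The only rule concluding "it requires review" is R11, which needs "it is classified as K"; that is never established.

No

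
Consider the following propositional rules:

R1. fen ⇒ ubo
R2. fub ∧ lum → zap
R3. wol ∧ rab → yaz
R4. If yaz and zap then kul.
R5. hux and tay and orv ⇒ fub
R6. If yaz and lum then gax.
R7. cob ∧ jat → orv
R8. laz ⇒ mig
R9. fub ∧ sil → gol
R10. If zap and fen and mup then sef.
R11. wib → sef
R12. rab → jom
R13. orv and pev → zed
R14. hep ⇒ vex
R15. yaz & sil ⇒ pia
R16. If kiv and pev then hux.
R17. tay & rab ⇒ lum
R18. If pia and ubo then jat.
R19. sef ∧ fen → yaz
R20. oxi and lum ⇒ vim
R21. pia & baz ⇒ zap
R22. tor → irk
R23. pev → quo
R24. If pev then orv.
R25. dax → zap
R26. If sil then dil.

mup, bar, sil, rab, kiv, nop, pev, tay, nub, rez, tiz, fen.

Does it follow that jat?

Yes

ubo  (by R1: fen)
hux  (by R16: kiv, pev)
lum  (by R17: tay, rab)
orv  (by R24: pev)
fub  (by R5: hux, tay, orv)
zap  (by R2: fub, lum)
sef  (by R10: zap, fen, mup)
yaz  (by R19: sef, fen)
pia  (by R15: yaz, sil)
jat  (by R18: pia, ubo)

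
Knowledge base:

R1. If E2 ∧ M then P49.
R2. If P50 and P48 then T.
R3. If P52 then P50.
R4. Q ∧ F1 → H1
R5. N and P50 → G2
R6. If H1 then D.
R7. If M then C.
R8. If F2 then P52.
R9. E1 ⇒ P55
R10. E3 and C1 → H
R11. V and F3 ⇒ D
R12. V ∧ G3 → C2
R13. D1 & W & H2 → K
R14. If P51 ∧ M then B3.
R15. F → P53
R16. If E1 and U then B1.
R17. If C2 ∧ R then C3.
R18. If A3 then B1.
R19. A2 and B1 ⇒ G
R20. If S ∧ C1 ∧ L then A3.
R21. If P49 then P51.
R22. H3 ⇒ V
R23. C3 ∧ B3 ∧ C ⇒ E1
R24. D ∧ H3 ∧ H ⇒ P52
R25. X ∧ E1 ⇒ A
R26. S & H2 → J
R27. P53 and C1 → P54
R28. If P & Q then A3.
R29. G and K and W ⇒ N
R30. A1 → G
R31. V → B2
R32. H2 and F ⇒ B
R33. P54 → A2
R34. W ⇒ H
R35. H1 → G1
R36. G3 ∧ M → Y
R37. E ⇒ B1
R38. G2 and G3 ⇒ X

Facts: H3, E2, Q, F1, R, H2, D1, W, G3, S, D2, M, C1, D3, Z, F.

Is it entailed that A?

Forward chaining from the given facts derives: P49, H1, D, C, K, P53, P51, V, J, P54, B2, B, A2, H, G1, Y, C2, B3, C3, E1, P52, P50, P55.
The only rule concluding A is R25, which needs X; that is never established.

No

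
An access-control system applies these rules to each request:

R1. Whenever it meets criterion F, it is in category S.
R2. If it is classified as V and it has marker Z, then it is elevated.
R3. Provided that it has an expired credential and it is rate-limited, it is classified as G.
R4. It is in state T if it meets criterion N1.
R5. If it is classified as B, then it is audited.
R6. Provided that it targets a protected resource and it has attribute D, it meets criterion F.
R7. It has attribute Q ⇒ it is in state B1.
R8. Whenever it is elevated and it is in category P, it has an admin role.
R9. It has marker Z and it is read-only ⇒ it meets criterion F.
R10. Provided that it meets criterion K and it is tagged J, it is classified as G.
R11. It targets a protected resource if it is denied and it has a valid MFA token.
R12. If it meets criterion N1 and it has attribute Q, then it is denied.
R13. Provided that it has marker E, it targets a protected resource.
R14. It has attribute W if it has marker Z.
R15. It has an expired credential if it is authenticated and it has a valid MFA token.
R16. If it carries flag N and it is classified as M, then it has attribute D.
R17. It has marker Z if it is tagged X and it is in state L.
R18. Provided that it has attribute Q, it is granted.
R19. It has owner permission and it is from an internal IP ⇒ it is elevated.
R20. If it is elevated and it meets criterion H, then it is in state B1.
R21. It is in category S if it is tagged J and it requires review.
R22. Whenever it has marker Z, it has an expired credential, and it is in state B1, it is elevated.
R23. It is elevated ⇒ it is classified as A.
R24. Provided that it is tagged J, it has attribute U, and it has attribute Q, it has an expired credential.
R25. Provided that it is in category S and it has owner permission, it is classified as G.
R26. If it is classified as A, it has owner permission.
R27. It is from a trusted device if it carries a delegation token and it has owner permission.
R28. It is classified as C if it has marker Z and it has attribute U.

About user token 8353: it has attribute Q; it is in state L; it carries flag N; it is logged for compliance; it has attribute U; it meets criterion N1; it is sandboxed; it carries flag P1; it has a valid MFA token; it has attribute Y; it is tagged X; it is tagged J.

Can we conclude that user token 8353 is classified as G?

Forward chaining from the given facts derives: is in state T, is in state B1, is denied, has marker Z, is granted, has an expired credential, is classified as C, targets a protected resource, has attribute W, is elevated, is classified as A, has owner permission.
Rules concluding "it is classified as G": R3 needs "it is rate-limited"; R10 needs "it meets criterion K"; R25 needs "it is in category S" — none of these are established.

No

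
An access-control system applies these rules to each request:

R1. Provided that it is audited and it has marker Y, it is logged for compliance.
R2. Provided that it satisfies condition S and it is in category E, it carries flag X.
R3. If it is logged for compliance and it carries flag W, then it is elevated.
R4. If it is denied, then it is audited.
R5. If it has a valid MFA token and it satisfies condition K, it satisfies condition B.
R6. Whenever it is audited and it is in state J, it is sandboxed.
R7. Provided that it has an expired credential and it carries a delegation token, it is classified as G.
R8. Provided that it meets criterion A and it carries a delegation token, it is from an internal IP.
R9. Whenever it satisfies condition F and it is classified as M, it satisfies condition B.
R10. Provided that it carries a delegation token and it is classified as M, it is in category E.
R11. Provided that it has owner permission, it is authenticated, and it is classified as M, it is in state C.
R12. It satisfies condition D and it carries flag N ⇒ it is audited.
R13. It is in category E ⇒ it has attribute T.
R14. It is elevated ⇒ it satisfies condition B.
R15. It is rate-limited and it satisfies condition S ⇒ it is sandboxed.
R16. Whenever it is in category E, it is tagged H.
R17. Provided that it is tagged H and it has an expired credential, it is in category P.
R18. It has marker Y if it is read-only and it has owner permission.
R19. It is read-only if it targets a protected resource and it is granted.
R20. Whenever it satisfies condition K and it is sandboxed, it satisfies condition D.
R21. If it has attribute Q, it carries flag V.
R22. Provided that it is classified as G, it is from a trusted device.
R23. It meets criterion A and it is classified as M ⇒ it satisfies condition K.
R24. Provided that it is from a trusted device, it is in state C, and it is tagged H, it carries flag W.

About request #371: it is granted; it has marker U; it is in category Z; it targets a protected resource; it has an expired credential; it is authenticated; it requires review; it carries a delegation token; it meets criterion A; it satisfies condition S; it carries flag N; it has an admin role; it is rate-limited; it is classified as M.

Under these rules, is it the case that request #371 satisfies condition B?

Forward chaining from the given facts derives: is classified as G, is from an internal IP, is in category E, has attribute T, is sandboxed, is tagged H, is in category P, is read-only, is from a trusted device, satisfies condition K, carries flag X, satisfies condition D, is audited.
Rules concluding "it satisfies condition B": R5 needs "it has a valid MFA token"; R9 needs "it satisfies condition F"; R14 needs "it is elevated" — none of these are established.

No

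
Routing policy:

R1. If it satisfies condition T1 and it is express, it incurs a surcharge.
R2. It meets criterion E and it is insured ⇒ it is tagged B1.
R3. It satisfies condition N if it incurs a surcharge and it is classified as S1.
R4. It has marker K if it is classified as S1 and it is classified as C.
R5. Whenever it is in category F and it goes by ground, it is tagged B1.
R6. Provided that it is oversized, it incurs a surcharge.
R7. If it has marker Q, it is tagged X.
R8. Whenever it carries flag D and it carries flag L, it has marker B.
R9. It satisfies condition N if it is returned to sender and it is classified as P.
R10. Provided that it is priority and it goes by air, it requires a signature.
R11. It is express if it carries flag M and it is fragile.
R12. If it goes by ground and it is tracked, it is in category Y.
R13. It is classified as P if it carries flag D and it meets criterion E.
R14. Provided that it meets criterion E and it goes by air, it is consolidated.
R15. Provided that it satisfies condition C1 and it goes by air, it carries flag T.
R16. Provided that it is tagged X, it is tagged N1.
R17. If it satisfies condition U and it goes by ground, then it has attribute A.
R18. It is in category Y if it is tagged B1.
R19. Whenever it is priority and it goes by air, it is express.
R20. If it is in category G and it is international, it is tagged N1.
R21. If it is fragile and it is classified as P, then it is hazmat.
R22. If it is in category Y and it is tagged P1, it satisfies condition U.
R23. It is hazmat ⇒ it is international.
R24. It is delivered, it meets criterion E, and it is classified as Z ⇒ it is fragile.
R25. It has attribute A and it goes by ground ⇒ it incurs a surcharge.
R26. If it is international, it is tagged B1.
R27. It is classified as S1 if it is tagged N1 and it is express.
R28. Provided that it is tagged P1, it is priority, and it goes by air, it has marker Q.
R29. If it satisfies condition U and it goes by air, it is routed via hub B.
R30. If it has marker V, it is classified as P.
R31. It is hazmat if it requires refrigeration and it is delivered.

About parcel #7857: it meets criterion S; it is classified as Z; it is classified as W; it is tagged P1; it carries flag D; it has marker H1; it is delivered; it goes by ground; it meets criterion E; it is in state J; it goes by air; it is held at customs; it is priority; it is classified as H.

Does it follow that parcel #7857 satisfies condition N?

Yes

By R13 (it carries flag D, it meets criterion E): it is classified as P.
By R19 (it is priority, it goes by air): it is express.
By R24 (it is delivered, it meets criterion E, it is classified as Z): it is fragile.
By R28 (it is tagged P1, it is priority, it goes by air): it has marker Q.
By R7 (it has marker Q): it is tagged X.
By R16 (it is tagged X): it is tagged N1.
By R21 (it is fragile, it is classified as P): it is hazmat.
By R23 (it is hazmat): it is international.
By R26 (it is international): it is tagged B1.
By R27 (it is tagged N1, it is express): it is classified as S1.
By R18 (it is tagged B1): it is in category Y.
By R22 (it is in category Y, it is tagged P1): it satisfies condition U.
By R17 (it satisfies condition U, it goes by ground): it has attribute A.
By R25 (it has attribute A, it goes by ground): it incurs a surcharge.
By R3 (it incurs a surcharge, it is classified as S1): it satisfies condition N.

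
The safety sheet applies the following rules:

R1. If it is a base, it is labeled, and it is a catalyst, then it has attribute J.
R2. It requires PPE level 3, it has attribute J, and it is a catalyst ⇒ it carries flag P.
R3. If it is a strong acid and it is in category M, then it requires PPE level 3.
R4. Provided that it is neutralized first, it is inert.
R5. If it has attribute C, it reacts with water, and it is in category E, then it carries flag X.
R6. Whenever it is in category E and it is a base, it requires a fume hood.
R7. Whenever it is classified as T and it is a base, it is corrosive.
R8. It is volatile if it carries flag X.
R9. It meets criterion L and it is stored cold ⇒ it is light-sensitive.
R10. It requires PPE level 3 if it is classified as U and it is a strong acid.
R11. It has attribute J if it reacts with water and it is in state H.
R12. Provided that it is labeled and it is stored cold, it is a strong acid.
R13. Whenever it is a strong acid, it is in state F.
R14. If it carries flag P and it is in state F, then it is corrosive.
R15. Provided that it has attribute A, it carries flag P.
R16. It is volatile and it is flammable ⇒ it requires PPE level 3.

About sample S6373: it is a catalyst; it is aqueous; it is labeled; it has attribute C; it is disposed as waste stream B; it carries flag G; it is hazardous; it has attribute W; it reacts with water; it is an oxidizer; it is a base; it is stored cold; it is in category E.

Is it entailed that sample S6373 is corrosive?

Forward chaining from the given facts derives: has attribute J, carries flag X, requires a fume hood, is volatile, is a strong acid, is in state F.
Rules concluding "it is corrosive": R7 needs "it is classified as T"; R14 needs "it carries flag P" — none of these are established.

No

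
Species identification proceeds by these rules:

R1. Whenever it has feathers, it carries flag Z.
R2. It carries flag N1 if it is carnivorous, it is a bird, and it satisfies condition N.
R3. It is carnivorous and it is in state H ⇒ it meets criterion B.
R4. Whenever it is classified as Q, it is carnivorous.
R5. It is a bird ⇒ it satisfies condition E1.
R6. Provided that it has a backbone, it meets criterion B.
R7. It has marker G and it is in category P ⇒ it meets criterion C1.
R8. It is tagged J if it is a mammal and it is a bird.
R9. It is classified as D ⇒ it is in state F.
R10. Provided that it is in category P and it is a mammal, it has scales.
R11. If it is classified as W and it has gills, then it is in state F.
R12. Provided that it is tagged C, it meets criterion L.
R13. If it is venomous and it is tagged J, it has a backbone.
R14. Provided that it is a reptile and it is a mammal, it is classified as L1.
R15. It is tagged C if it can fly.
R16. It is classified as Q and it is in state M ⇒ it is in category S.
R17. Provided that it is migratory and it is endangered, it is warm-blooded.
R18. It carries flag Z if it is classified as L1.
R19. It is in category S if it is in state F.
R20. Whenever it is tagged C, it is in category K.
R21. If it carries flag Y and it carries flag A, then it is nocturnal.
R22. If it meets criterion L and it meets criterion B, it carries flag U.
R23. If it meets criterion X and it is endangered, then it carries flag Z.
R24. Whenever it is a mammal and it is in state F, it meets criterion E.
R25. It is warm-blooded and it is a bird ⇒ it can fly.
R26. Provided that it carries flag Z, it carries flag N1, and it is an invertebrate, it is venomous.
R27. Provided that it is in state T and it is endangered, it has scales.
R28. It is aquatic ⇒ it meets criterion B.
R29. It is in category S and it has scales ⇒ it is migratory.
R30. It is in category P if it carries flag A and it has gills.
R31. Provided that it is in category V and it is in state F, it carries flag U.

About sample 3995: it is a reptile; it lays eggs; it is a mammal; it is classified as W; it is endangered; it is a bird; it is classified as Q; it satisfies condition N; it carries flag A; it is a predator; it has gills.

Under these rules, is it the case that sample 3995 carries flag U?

Forward chaining from the given facts derives: is carnivorous, satisfies condition E1, is tagged J, is in state F, is classified as L1, carries flag Z, is in category S, meets criterion E, is in category P, carries flag N1, has scales, is migratory, is warm-blooded, can fly, is tagged C, is in category K, meets criterion L.
Rules concluding "it carries flag U": R22 needs "it meets criterion B"; R31 needs "it is in category V" — none of these are established.

No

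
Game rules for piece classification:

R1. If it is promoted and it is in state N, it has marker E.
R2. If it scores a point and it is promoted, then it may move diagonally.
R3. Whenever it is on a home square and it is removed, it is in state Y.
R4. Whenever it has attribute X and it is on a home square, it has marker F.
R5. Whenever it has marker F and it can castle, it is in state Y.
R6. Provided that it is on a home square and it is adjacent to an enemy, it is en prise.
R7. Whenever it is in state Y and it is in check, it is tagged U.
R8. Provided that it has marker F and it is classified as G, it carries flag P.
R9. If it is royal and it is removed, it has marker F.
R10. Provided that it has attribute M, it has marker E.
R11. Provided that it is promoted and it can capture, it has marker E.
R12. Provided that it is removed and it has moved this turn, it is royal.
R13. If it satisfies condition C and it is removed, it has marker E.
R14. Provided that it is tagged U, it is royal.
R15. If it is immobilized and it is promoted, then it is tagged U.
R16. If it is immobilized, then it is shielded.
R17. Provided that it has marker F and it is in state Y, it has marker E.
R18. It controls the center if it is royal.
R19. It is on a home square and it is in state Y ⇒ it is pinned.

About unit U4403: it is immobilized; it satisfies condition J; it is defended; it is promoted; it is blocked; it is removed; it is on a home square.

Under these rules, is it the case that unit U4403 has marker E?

By R3 (it is on a home square, it is removed): it is in state Y.
By R15 (it is immobilized, it is promoted): it is tagged U.
By R14 (it is tagged U): it is royal.
By R9 (it is royal, it is removed): it has marker F.
By R17 (it has marker F, it is in state Y): it has marker E.

Yes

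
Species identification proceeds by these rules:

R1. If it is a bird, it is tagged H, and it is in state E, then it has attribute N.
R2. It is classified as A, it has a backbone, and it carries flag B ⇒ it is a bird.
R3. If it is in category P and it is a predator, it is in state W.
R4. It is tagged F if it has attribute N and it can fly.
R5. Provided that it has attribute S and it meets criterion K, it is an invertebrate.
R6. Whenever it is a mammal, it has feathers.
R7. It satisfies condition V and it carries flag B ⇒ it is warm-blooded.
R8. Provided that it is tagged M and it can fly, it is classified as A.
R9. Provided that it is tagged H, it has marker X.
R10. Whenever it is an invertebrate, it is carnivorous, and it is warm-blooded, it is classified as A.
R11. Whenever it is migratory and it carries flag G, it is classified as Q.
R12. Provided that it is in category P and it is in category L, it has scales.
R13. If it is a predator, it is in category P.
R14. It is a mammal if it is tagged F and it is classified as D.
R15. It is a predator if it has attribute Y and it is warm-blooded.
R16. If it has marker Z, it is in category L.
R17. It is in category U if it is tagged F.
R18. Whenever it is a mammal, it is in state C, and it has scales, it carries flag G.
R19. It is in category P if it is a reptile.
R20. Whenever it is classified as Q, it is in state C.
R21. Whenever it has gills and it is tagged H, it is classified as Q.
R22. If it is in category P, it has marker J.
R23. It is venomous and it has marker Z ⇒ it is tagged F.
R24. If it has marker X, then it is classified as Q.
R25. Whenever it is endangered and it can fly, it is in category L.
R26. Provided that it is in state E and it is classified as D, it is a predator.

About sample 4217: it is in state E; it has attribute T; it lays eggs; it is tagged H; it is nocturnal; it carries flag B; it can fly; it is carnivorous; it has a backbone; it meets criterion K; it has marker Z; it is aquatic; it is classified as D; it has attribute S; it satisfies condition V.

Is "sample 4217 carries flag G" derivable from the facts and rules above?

By R5 (it has attribute S, it meets criterion K): it is an invertebrate.
By R7 (it satisfies condition V, it carries flag B): it is warm-blooded.
By R9 (it is tagged H): it has marker X.
By R10 (it is an invertebrate, it is carnivorous, it is warm-blooded): it is classified as A.
By R16 (it has marker Z): it is in category L.
By R24 (it has marker X): it is classified as Q.
By R26 (it is in state E, it is classified as D): it is a predator.
By R2 (it is classified as A, it has a backbone, it carries flag B): it is a bird.
By R13 (it is a predator): it is in category P.
By R20 (it is classified as Q): it is in state C.
By R1 (it is a bird, it is tagged H, it is in state E): it has attribute N.
By R4 (it has attribute N, it can fly): it is tagged F.
By R12 (it is in category P, it is in category L): it has scales.
By R14 (it is tagged F, it is classified as D): it is a mammal.
By R18 (it is a mammal, it is in state C, it has scales): it carries flag G.

Yes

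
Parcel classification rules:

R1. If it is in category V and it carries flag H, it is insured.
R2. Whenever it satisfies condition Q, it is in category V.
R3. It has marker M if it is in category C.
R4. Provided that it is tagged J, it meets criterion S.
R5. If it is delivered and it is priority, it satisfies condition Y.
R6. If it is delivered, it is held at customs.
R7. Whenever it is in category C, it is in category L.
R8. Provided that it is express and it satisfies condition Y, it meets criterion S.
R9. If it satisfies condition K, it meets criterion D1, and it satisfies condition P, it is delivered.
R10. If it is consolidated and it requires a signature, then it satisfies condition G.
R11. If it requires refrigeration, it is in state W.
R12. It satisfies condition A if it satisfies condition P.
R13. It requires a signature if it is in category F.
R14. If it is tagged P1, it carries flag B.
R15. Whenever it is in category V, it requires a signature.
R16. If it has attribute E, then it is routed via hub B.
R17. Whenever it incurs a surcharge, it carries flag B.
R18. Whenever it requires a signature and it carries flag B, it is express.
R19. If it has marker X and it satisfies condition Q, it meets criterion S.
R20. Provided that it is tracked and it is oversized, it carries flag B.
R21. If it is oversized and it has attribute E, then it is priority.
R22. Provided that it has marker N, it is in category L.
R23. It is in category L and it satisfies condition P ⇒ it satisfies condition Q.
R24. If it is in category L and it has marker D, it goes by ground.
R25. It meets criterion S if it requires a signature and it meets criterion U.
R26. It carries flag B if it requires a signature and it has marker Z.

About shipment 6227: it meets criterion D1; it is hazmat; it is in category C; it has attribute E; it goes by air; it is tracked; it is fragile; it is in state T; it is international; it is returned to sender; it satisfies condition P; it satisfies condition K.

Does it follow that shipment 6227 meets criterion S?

Forward chaining from the given facts derives: has marker M, is in category L, is delivered, satisfies condition A, is routed via hub B, satisfies condition Q, is in category V, is held at customs, requires a signature.
Rules concluding "it meets criterion S": R4 needs "it is tagged J"; R8 needs "it is express"; R19 needs "it has marker X"; R25 needs "it meets criterion U" — none of these are established.

No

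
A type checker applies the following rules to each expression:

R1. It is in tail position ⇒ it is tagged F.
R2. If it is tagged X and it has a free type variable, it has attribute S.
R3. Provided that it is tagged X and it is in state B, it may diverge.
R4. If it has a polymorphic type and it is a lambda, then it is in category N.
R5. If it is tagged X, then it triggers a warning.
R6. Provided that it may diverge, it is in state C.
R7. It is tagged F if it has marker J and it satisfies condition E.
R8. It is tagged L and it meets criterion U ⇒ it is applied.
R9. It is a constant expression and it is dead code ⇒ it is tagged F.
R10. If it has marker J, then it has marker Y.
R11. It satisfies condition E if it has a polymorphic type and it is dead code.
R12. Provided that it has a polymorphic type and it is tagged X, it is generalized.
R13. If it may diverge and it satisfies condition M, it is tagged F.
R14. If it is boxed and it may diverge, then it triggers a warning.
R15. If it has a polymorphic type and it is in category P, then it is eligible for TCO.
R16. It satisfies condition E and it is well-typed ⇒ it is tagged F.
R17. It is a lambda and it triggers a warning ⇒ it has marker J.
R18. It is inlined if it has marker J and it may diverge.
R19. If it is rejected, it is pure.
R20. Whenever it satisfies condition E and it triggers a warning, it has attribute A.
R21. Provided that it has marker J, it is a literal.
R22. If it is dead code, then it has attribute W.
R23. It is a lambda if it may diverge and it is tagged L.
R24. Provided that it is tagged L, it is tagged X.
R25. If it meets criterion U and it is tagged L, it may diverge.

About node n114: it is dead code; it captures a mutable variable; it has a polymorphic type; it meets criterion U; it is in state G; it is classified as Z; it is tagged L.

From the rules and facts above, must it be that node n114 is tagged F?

Yes

By R11 (it has a polymorphic type, it is dead code): it satisfies condition E.
By R24 (it is tagged L): it is tagged X.
By R25 (it meets criterion U, it is tagged L): it may diverge.
By R5 (it is tagged X): it triggers a warning.
By R23 (it may diverge, it is tagged L): it is a lambda.
By R17 (it is a lambda, it triggers a warning): it has marker J.
By R7 (it has marker J, it satisfies condition E): it is tagged F.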